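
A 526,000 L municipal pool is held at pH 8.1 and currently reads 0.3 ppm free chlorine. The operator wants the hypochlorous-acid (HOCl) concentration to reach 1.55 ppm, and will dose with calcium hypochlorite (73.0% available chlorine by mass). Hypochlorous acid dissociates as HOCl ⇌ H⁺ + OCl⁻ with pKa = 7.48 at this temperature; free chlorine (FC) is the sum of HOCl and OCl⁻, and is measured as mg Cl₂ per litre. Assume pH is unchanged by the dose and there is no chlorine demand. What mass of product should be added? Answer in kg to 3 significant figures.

5.56 kg

[OCl⁻]/[HOCl] = 10^(pH − pKa) = 10^(8.1 − 7.48) = 4.169; fraction as HOCl = 1/(1 + 4.169) = 0.1935.
Free chlorine required for 1.55 ppm HOCl: 1.55 / 0.1935 = 8.011 ppm.
FC to add: 8.011 − 0.3 = 7.711 mg/L as Cl₂.
Cl₂ equivalent: 7.711 mg/L × 526,000 L = 4056 g.
Product at 73.0% available Cl: 4056 / 0.73 = 5556 g.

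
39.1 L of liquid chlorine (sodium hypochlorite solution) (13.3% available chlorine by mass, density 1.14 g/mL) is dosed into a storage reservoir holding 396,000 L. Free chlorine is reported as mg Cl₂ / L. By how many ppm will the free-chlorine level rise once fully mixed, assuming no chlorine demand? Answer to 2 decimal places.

14.97 ppm

Mass of solution: 39.1 L × 1000 mL/L × 1.14 g/mL = 44,570 g.
Available chlorine delivered: 44,570 g × 0.133 = 5928 g as Cl₂.
Concentration rise: 5928 g / 396,000 L = 14.97 mg/L = 14.97 ppm.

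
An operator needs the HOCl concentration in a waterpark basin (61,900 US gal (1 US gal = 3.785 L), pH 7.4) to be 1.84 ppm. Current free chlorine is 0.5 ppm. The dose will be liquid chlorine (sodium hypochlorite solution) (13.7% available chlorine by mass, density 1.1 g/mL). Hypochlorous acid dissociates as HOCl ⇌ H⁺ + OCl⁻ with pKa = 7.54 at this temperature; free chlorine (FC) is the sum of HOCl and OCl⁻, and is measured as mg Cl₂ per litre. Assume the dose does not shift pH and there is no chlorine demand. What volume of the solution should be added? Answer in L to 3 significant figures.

4.16 L

Volume: 61,900 US gal × 3.785 L/gal = 234,292 L.
[OCl⁻]/[HOCl] = 10^(pH − pKa) = 10^(7.4 − 7.54) = 0.7244; fraction as HOCl = 1/(1 + 0.7244) = 0.5799.
Free chlorine required for 1.84 ppm HOCl: 1.84 / 0.5799 = 3.173 ppm.
FC to add: 3.173 − 0.5 = 2.673 mg/L as Cl₂.
Cl₂ equivalent: 2.673 mg/L × 234,292 L = 626.3 g.
Product at 13.7% available Cl: 626.3 / 0.137 = 4571 g.
Volume: 4571 g ÷ 1.1 g/mL = 4156 mL.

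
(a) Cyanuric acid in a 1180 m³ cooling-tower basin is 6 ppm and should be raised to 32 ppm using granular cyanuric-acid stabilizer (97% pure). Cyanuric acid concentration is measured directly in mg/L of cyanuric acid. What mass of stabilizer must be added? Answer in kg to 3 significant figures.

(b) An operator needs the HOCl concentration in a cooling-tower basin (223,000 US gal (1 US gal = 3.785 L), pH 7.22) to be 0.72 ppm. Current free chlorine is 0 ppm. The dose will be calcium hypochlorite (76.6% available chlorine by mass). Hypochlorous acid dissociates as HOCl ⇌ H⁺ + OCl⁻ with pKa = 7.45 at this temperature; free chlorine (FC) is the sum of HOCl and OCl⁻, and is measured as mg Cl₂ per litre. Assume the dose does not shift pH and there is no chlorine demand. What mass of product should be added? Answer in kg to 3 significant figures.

(a) Volume: 1180 m³ = 1,180,000 L.
(a) CYA to add: (32 − 6) = 26 mg/L × 1,180,000 L = 30,680 g cyanuric acid.
(a) At 97% purity: 30,680 / 0.97 = 31,630 g product.

(b) Volume: 223,000 US gal × 3.785 L/gal = 844,055 L.
(b) [OCl⁻]/[HOCl] = 10^(pH − pKa) = 10^(7.22 − 7.45) = 0.5888; fraction as HOCl = 1/(1 + 0.5888) = 0.6294.
(b) Free chlorine required for 0.72 ppm HOCl: 0.72 / 0.6294 = 1.144 ppm.
(b) FC to add: 1.144 − 0 = 1.144 mg/L as Cl₂.
(b) Cl₂ equivalent: 1.144 mg/L × 844,055 L = 965.6 g.
(b) Product at 76.6% available Cl: 965.6 / 0.766 = 1261 g.

(a) 31.6 kg; (b) 1.26 kg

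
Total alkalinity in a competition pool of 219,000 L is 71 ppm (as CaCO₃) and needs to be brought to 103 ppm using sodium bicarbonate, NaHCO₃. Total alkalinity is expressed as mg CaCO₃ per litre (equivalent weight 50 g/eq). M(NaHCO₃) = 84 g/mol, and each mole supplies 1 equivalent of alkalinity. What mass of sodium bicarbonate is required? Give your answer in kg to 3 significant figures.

11.8 kg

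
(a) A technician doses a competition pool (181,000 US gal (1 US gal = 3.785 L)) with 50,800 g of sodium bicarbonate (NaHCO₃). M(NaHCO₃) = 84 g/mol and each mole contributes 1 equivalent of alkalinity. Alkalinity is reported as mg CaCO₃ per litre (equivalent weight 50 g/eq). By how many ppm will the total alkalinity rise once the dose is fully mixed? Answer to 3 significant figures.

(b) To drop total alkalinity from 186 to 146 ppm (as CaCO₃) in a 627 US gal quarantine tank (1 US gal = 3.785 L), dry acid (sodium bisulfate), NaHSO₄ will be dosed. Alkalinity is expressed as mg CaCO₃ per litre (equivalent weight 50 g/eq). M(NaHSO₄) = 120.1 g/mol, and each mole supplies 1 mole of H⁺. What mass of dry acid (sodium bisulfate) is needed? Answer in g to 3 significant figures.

(a) Volume: 181,000 US gal × 3.785 L/gal = 685,085 L.
(a) Moles of NaHCO₃: 50,800 g ÷ 84 g/mol = 604.8 mol → 604.8 eq of alkalinity.
(a) As CaCO₃: 604.8 eq × 50 g/eq = 30,240 g.
(a) Rise: 30,240 g / 685,085 L × 1000 = 44.14 mg/L.

(b) Volume: 627 US gal × 3.785 L/gal = 2,373 L.
(b) Alkalinity to neutralize: (186 − 146) = 40 mg/L as CaCO₃ × 2,373 L = 94.93 g as CaCO₃.
(b) Equivalents of H⁺ required: 94.93 ÷ 50 g/eq = 1.899 eq = 1.899 mol NaHSO₄.
(b) Mass of NaHSO₄: 1.899 × 120.1 = 228 g.

(a) 44.1 ppm; (b) 228 g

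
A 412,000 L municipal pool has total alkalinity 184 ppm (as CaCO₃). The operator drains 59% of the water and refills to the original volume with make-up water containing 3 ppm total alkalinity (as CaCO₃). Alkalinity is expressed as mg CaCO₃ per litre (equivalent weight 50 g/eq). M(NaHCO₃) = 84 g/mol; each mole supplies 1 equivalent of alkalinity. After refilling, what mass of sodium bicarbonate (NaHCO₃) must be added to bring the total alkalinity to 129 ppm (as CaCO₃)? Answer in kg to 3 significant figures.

35.8 kg

After draining 59% and refilling: 184 × 0.41 + 3 × 0.59 = 77.21 ppm.
Deficit to target: 129 − 77.21 = 51.79 mg/L.
As CaCO₃: 51.79 mg/L × 412,000 L = 21,340 g; ÷ 50 g/eq ÷ 1 = 426.7 mol NaHCO₃.
Mass: 426.7 × 84 = 35,850 g.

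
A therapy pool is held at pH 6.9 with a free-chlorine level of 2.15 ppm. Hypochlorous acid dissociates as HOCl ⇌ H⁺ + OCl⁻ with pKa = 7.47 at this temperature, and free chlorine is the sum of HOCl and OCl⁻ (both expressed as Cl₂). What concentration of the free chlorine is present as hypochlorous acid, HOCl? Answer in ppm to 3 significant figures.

1.69 ppm

[OCl⁻]/[HOCl] = 10^(pH − pKa) = 10^(6.9 − 7.47) = 10^-0.57 = 0.2692.
Fraction as HOCl = 1 / (1 + 0.2692) = 0.7879.
HOCl = 0.7879 × 2.15 ppm = 1.694 ppm.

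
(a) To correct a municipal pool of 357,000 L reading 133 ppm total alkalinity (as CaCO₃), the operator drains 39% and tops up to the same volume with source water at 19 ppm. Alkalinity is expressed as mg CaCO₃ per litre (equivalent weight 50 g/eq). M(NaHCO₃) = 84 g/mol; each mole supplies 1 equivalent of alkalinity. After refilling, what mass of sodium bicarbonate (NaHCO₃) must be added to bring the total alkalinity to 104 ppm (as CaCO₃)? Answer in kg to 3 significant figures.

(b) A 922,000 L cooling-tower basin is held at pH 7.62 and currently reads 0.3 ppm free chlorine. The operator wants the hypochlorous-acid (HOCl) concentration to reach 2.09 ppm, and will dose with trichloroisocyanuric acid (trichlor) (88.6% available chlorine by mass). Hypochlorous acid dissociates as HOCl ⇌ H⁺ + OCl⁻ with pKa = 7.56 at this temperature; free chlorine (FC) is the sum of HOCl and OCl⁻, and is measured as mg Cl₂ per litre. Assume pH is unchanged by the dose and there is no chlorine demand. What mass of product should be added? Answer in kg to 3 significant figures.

(a) After draining 39% and refilling: 133 × 0.61 + 19 × 0.39 = 88.54 ppm.
(a) Deficit to target: 104 − 88.54 = 15.46 mg/L.
(a) As CaCO₃: 15.46 mg/L × 357,000 L = 5519 g; ÷ 50 g/eq ÷ 1 = 110.4 mol NaHCO₃.
(a) Mass: 110.4 × 84 = 9272 g.

(b) [OCl⁻]/[HOCl] = 10^(pH − pKa) = 10^(7.62 − 7.56) = 1.148; fraction as HOCl = 1/(1 + 1.148) = 0.4655.
(b) Free chlorine required for 2.09 ppm HOCl: 2.09 / 0.4655 = 4.49 ppm.
(b) FC to add: 4.49 − 0.3 = 4.19 mg/L as Cl₂.
(b) Cl₂ equivalent: 4.19 mg/L × 922,000 L = 3863 g.
(b) Product at 88.6% available Cl: 3863 / 0.886 = 4360 g.

(a) 9.27 kg; (b) 4.36 kg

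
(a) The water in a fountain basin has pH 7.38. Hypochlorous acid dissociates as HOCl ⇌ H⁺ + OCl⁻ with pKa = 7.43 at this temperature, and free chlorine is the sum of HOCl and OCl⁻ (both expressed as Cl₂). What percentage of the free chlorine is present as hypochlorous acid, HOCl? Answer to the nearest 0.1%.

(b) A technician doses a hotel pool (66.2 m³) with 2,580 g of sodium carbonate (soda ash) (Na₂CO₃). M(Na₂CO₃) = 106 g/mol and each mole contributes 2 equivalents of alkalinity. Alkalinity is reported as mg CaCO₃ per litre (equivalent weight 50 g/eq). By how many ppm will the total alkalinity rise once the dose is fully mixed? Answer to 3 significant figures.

(a) 52.9%; (b) 36.8 ppm

(a) [OCl⁻]/[HOCl] = 10^(pH − pKa) = 10^(7.38 − 7.43) = 10^-0.05 = 0.8913.
(a) Fraction as HOCl = 1 / (1 + 0.8913) = 0.5288.

(b) Volume: 66.2 m³ = 66,200 L.
(b) Moles of Na₂CO₃: 2,580 g ÷ 106 g/mol = 24.34 mol → 48.68 eq of alkalinity.
(b) As CaCO₃: 48.68 eq × 50 g/eq = 2434 g.
(b) Rise: 2434 g / 66,200 L × 1000 = 36.77 mg/L.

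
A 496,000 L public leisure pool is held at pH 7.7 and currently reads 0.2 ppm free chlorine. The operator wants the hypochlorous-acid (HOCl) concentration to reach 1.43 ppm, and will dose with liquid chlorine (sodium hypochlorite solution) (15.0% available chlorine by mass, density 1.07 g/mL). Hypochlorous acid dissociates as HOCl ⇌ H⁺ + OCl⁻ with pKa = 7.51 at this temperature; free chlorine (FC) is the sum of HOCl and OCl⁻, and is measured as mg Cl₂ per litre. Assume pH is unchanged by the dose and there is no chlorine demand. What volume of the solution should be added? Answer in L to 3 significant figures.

10.6 L

[OCl⁻]/[HOCl] = 10^(pH − pKa) = 10^(7.7 − 7.51) = 1.549; fraction as HOCl = 1/(1 + 1.549) = 0.3923.
Free chlorine required for 1.43 ppm HOCl: 1.43 / 0.3923 = 3.645 ppm.
FC to add: 3.645 − 0.2 = 3.445 mg/L as Cl₂.
Cl₂ equivalent: 3.445 mg/L × 496,000 L = 1709 g.
Product at 15.0% available Cl: 1709 / 0.15 = 11,390 g.
Volume: 11,390 g ÷ 1.07 g/mL = 10,650 mL.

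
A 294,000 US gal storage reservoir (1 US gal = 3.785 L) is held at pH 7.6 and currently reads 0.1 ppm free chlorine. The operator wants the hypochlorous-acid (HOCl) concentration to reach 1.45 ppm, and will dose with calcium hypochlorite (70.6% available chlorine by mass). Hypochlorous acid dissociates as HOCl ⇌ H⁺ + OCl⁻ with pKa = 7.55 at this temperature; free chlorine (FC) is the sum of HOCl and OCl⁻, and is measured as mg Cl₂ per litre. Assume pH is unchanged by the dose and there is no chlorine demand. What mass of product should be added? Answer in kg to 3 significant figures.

4.69 kg

Volume: 294,000 US gal × 3.785 L/gal = 1,112,790 L.
[OCl⁻]/[HOCl] = 10^(pH − pKa) = 10^(7.6 − 7.55) = 1.122; fraction as HOCl = 1/(1 + 1.122) = 0.4712.
Free chlorine required for 1.45 ppm HOCl: 1.45 / 0.4712 = 3.077 ppm.
FC to add: 3.077 − 0.1 = 2.977 mg/L as Cl₂.
Cl₂ equivalent: 2.977 mg/L × 1,112,790 L = 3313 g.
Product at 70.6% available Cl: 3313 / 0.706 = 4692 g.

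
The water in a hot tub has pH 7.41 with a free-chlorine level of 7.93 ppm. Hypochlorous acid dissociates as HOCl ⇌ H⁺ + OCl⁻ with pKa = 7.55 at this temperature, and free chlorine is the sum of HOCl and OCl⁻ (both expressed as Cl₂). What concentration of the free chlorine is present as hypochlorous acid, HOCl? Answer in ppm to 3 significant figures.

[OCl⁻]/[HOCl] = 10^(pH − pKa) = 10^(7.41 − 7.55) = 10^-0.14 = 0.7244.
Fraction as HOCl = 1 / (1 + 0.7244) = 0.5799.
HOCl = 0.5799 × 7.93 ppm = 4.599 ppm.

4.60 ppm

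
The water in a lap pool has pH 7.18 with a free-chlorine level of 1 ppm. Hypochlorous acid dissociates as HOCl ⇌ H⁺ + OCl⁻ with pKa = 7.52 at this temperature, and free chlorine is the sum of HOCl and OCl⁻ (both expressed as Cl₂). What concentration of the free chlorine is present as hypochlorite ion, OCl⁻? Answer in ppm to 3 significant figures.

0.314 ppm

[OCl⁻]/[HOCl] = 10^(pH − pKa) = 10^(7.18 − 7.52) = 10^-0.34 = 0.4571.
Fraction as HOCl = 1 / (1 + 0.4571) = 0.6863.
OCl⁻ = (1 − 0.6863) × 1 ppm = 0.3137 ppm.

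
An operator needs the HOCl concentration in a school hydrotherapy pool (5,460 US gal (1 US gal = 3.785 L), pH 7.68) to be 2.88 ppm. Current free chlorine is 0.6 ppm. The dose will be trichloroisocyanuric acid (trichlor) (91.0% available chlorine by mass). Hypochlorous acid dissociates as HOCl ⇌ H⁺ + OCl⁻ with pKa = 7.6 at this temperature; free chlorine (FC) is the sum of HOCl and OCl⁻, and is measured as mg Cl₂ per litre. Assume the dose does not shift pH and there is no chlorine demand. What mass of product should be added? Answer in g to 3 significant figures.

130 g

Volume: 5,460 US gal × 3.785 L/gal = 20,666 L.
[OCl⁻]/[HOCl] = 10^(pH − pKa) = 10^(7.68 − 7.6) = 1.202; fraction as HOCl = 1/(1 + 1.202) = 0.4541.
Free chlorine required for 2.88 ppm HOCl: 2.88 / 0.4541 = 6.343 ppm.
FC to add: 6.343 − 0.6 = 5.743 mg/L as Cl₂.
Cl₂ equivalent: 5.743 mg/L × 20,666 L = 118.7 g.
Product at 91.0% available Cl: 118.7 / 0.91 = 130.4 g.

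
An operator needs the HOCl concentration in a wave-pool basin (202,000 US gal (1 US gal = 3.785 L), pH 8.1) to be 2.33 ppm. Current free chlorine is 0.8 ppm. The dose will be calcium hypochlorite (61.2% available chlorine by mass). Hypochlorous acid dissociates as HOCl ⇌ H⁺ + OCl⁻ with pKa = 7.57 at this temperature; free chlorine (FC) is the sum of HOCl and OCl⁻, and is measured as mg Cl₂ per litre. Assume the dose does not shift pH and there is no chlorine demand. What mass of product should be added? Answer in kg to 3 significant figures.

11.8 kg

Volume: 202,000 US gal × 3.785 L/gal = 764,570 L.
[OCl⁻]/[HOCl] = 10^(pH − pKa) = 10^(8.1 − 7.57) = 3.388; fraction as HOCl = 1/(1 + 3.388) = 0.2279.
Free chlorine required for 2.33 ppm HOCl: 2.33 / 0.2279 = 10.23 ppm.
FC to add: 10.23 − 0.8 = 9.425 mg/L as Cl₂.
Cl₂ equivalent: 9.425 mg/L × 764,570 L = 7206 g.
Product at 61.2% available Cl: 7206 / 0.612 = 11,770 g.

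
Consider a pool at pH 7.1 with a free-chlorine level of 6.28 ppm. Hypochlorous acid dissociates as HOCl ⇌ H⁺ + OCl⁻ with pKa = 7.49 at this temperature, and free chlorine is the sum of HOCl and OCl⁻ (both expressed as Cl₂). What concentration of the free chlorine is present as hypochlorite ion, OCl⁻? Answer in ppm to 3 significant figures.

[OCl⁻]/[HOCl] = 10^(pH − pKa) = 10^(7.1 − 7.49) = 10^-0.39 = 0.4074.
Fraction as HOCl = 1 / (1 + 0.4074) = 0.7105.
OCl⁻ = (1 − 0.7105) × 6.28 ppm = 1.818 ppm.

1.82 ppm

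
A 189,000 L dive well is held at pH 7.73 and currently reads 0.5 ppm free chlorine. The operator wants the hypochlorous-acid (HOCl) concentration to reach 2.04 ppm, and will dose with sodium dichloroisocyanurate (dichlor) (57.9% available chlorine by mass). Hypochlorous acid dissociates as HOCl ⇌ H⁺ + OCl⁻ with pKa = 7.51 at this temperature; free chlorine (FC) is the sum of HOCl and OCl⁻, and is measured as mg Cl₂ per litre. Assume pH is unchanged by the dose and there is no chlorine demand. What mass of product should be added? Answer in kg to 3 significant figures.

[OCl⁻]/[HOCl] = 10^(pH − pKa) = 10^(7.73 − 7.51) = 1.66; fraction as HOCl = 1/(1 + 1.66) = 0.376.
Free chlorine required for 2.04 ppm HOCl: 2.04 / 0.376 = 5.426 ppm.
FC to add: 5.426 − 0.5 = 4.926 mg/L as Cl₂.
Cl₂ equivalent: 4.926 mg/L × 189,000 L = 930.9 g.
Product at 57.9% available Cl: 930.9 / 0.579 = 1608 g.

1.61 kg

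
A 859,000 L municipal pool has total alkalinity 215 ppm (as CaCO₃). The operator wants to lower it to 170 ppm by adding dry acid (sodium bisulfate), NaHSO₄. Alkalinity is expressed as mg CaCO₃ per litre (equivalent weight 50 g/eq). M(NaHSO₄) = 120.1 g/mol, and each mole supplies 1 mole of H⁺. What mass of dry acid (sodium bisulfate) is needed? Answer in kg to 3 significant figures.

92.8 kg

Alkalinity to neutralize: (215 − 170) = 45 mg/L as CaCO₃ × 859,000 L = 38,660 g as CaCO₃.
Equivalents of H⁺ required: 38,660 ÷ 50 g/eq = 773.1 eq = 773.1 mol NaHSO₄.
Mass of NaHSO₄: 773.1 × 120.1 = 92,850 g.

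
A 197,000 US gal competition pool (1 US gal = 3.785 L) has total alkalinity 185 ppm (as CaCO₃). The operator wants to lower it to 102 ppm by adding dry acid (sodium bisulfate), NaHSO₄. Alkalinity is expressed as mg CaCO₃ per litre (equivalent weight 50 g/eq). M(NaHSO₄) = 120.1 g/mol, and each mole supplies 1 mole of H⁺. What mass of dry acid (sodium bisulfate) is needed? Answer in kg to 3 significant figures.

149 kg

Volume: 197,000 US gal × 3.785 L/gal = 745,645 L.
Alkalinity to neutralize: (185 − 102) = 83 mg/L as CaCO₃ × 745,645 L = 61,890 g as CaCO₃.
Equivalents of H⁺ required: 61,890 ÷ 50 g/eq = 1238 eq = 1238 mol NaHSO₄.
Mass of NaHSO₄: 1238 × 120.1 = 148,700 g.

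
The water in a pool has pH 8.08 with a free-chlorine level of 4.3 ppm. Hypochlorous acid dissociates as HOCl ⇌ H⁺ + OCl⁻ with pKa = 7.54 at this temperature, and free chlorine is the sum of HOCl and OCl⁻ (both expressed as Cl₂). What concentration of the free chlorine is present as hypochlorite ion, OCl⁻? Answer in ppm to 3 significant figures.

3.34 ppm

[OCl⁻]/[HOCl] = 10^(pH − pKa) = 10^(8.08 − 7.54) = 10^0.54 = 3.467.
Fraction as HOCl = 1 / (1 + 3.467) = 0.2238.
OCl⁻ = (1 − 0.2238) × 4.3 ppm = 3.337 ppm.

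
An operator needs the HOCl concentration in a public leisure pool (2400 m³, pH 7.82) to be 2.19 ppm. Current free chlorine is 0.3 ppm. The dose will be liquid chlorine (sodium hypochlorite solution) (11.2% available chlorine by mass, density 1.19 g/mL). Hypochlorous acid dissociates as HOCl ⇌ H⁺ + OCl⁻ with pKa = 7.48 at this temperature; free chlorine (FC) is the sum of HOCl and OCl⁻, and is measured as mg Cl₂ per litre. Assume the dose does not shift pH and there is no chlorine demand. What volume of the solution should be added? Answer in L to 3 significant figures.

Volume: 2400 m³ = 2,400,000 L.
[OCl⁻]/[HOCl] = 10^(pH − pKa) = 10^(7.82 − 7.48) = 2.188; fraction as HOCl = 1/(1 + 2.188) = 0.3137.
Free chlorine required for 2.19 ppm HOCl: 2.19 / 0.3137 = 6.981 ppm.
FC to add: 6.981 − 0.3 = 6.681 mg/L as Cl₂.
Cl₂ equivalent: 6.681 mg/L × 2,400,000 L = 16,030 g.
Product at 11.2% available Cl: 16,030 / 0.112 = 143,200 g.
Volume: 143,200 g ÷ 1.19 g/mL = 120,300 mL.

120 L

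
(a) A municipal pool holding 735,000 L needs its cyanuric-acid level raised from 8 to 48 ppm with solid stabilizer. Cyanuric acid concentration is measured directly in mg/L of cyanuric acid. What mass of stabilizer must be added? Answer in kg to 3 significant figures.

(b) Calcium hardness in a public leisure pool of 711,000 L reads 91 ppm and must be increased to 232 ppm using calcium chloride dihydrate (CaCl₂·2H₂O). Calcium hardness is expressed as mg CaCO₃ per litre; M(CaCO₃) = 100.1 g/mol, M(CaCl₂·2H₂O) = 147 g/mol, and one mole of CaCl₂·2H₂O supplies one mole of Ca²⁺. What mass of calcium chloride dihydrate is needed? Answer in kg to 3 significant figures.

(a) 29.4 kg; (b) 147 kg

(a) CYA to add: (48 − 8) = 40 mg/L × 735,000 L = 29,400 g cyanuric acid.

(b) Hardness to add: (232 − 91) = 141 mg/L as CaCO₃ × 711,000 L = 100,300 g as CaCO₃.
(b) Moles of Ca²⁺ (1 mol Ca²⁺ ≡ 1 mol CaCO₃): 100,300 / 100.1 g/mol = 1002 mol.
(b) Mass of CaCl₂·2H₂O: 1002 × 147 = 147,200 g.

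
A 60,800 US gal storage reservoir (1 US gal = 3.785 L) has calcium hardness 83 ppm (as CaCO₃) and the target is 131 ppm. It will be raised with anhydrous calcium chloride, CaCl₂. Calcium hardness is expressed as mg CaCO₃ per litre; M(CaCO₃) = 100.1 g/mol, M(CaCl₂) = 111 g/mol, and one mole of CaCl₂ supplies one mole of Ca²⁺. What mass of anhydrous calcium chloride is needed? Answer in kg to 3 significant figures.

12.2 kg

Volume: 60,800 US gal × 3.785 L/gal = 230,128 L.
Hardness to add: (131 − 83) = 48 mg/L as CaCO₃ × 230,128 L = 11,050 g as CaCO₃.
Moles of Ca²⁺ (1 mol Ca²⁺ ≡ 1 mol CaCO₃): 11,050 / 100.1 g/mol = 110.4 mol.
Mass of CaCl₂: 110.4 × 111 = 12,250 g.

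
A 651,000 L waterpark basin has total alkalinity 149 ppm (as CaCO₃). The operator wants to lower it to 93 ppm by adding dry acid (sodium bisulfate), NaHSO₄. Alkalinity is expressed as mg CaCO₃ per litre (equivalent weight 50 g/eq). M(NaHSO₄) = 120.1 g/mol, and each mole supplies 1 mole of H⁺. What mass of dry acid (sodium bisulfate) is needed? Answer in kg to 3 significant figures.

87.6 kg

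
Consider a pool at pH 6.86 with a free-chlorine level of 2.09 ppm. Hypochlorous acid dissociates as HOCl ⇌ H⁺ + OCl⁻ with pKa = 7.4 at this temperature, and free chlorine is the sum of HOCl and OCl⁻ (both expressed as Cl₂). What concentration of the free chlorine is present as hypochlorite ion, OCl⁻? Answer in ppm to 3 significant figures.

0.468 ppm

[OCl⁻]/[HOCl] = 10^(pH − pKa) = 10^(6.86 − 7.4) = 10^-0.54 = 0.2884.
Fraction as HOCl = 1 / (1 + 0.2884) = 0.7762.
OCl⁻ = (1 − 0.7762) × 2.09 ppm = 0.4678 ppm.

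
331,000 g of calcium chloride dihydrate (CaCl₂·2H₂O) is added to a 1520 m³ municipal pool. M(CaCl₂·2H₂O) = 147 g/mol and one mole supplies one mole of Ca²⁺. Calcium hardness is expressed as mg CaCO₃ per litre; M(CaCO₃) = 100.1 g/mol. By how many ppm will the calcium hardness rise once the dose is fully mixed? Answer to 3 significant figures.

Volume: 1520 m³ = 1,520,000 L.
Moles of Ca²⁺: 331,000 g ÷ 147 g/mol = 2252 mol.
As CaCO₃: 2252 mol × 100.1 g/mol = 225,400 g.
Rise: 225,400 g / 1,520,000 L × 1000 = 148.3 mg/L.

148 ppm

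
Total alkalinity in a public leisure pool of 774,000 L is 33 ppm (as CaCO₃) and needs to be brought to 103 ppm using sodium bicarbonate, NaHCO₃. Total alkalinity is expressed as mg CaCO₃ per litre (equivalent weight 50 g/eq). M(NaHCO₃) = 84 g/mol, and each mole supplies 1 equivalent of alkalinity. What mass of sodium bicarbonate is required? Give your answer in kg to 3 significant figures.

Alkalinity to add: (103 − 33) = 70 mg/L as CaCO₃ × 774,000 L = 54,180 g as CaCO₃.
Equivalents: 54,180 g ÷ 50 g/eq = 1084 eq.
NaHCO₃ supplies 1 eq per mole → 1084 mol.
Mass: 1084 mol × 84 g/mol = 91,020 g.

91.0 kg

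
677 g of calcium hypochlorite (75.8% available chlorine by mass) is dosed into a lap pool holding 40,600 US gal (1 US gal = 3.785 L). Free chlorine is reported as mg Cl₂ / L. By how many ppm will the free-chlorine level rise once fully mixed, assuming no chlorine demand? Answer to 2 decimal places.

Volume: 40,600 US gal × 3.785 L/gal = 153,671 L.
Available chlorine delivered: 677 g × 0.758 = 513.2 g as Cl₂.
Concentration rise: 513.2 g / 153,671 L = 3.339 mg/L = 3.34 ppm.

3.34 ppm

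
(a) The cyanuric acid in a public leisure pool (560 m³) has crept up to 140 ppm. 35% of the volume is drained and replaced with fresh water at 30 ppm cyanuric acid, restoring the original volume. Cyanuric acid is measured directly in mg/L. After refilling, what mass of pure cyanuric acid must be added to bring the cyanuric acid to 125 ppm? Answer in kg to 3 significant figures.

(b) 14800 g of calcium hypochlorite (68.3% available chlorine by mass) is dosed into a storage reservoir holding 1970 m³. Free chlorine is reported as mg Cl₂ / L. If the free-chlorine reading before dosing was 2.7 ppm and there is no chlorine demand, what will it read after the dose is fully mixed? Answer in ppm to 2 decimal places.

(a) 13.2 kg; (b) 7.83 ppm

(a) Volume: 560 m³ = 560,000 L.
(a) After draining 35% and refilling: 140 × 0.65 + 30 × 0.35 = 101.5 ppm.
(a) Deficit to target: 125 − 101.5 = 23.5 mg/L.
(a) Mass: 23.5 mg/L × 560,000 L = 13,160 g cyanuric acid.

(b) Volume: 1970 m³ = 1,970,000 L.
(b) Available chlorine delivered: 14,800 g × 0.683 = 10,110 g as Cl₂.
(b) Concentration rise: 10,110 g / 1,970,000 L = 5.131 mg/L = 5.13 ppm.
(b) Final FC: 2.7 + 5.13 = 7.83 ppm.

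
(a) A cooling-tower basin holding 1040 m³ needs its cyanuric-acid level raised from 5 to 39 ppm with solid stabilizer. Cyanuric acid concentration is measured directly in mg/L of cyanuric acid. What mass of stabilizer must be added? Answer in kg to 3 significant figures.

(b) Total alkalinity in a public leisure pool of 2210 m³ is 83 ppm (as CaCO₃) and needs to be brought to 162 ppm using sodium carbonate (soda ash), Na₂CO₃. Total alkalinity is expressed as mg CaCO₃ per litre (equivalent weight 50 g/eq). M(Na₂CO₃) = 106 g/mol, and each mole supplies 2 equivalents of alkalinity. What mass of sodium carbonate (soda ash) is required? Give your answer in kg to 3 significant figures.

(a) 35.4 kg; (b) 185 kg

(a) Volume: 1040 m³ = 1,040,000 L.
(a) CYA to add: (39 − 5) = 34 mg/L × 1,040,000 L = 35,360 g cyanuric acid.

(b) Volume: 2210 m³ = 2,210,000 L.
(b) Alkalinity to add: (162 − 83) = 79 mg/L as CaCO₃ × 2,210,000 L = 174,600 g as CaCO₃.
(b) Equivalents: 174,600 g ÷ 50 g/eq = 3492 eq.
(b) Each mole of Na₂CO₃ supplies 2 eq, so 3492 / 2 = 1746 mol.
(b) Mass: 1746 mol × 106 g/mol = 185,100 g.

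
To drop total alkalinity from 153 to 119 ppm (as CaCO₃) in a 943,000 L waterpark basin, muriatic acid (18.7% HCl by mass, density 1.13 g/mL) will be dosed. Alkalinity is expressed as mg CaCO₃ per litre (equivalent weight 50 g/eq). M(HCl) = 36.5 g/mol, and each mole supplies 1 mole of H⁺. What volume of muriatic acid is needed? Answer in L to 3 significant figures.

Alkalinity to neutralize: (153 − 119) = 34 mg/L as CaCO₃ × 943,000 L = 32,060 g as CaCO₃.
Equivalents of H⁺ required: 32,060 ÷ 50 g/eq = 641.2 eq = 641.2 mol HCl.
Mass of HCl: 641.2 × 36.5 = 23,410 g.
Mass of 18.7% solution: 23,410 / 0.187 = 125,200 g.
Volume: 125,200 g ÷ 1.13 g/mL = 110,800 mL.

111 L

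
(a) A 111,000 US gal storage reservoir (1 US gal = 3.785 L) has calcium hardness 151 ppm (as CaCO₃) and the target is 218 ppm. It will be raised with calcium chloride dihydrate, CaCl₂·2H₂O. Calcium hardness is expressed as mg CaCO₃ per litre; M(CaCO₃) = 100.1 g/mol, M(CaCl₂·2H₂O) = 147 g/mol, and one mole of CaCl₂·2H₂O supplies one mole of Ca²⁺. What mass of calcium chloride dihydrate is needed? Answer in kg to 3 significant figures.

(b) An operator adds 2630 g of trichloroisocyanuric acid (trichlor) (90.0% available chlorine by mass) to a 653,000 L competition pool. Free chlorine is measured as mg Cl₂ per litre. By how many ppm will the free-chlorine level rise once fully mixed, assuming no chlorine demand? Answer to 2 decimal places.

(a) Volume: 111,000 US gal × 3.785 L/gal = 420,135 L.
(a) Hardness to add: (218 − 151) = 67 mg/L as CaCO₃ × 420,135 L = 28,150 g as CaCO₃.
(a) Moles of Ca²⁺ (1 mol Ca²⁺ ≡ 1 mol CaCO₃): 28,150 / 100.1 g/mol = 281.2 mol.
(a) Mass of CaCl₂·2H₂O: 281.2 × 147 = 41,340 g.

(b) Available chlorine delivered: 2630 g × 0.9 = 2367 g as Cl₂.
(b) Concentration rise: 2367 g / 653,000 L = 3.625 mg/L = 3.62 ppm.

(a) 41.3 kg; (b) 3.62 ppm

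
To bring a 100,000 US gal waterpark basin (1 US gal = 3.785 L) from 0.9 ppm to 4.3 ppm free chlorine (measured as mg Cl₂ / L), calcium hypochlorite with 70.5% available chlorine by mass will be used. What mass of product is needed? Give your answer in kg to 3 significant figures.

1.83 kg

Volume: 100,000 US gal × 3.785 L/gal = 378,500 L.
Chlorine deficit: 4.3 − 0.9 = 3.4 ppm = 3.4 mg/L as Cl₂.
Cl₂ equivalent needed: 3.4 mg/L × 378,500 L = 1,287,000 mg = 1287 g.
Product at 70.5% available chlorine: 1287 / 0.705 = 1825 g.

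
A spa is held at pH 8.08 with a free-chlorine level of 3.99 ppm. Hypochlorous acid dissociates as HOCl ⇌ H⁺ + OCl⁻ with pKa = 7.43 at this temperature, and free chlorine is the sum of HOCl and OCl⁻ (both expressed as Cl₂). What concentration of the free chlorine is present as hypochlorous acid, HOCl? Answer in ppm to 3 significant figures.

[OCl⁻]/[HOCl] = 10^(pH − pKa) = 10^(8.08 − 7.43) = 10^0.65 = 4.467.
Fraction as HOCl = 1 / (1 + 4.467) = 0.1829.
HOCl = 0.1829 × 3.99 ppm = 0.7299 ppm.

0.730 ppm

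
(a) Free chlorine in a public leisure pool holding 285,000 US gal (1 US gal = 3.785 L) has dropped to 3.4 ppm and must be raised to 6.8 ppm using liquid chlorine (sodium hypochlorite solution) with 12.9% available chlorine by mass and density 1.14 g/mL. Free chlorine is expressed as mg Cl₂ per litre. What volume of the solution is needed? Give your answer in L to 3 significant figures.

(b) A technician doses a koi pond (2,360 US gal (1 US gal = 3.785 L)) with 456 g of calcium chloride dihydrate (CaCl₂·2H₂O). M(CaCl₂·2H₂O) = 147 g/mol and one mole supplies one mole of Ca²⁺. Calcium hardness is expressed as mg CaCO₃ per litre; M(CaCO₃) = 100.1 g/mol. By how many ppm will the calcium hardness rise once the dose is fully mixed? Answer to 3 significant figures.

(a) 24.9 L; (b) 34.8 ppm

(a) Volume: 285,000 US gal × 3.785 L/gal = 1,078,725 L.
(a) Chlorine deficit: 6.8 − 3.4 = 3.4 ppm = 3.4 mg/L as Cl₂.
(a) Cl₂ equivalent needed: 3.4 mg/L × 1,078,725 L = 3,668,000 mg = 3668 g.
(a) Product at 12.9% available chlorine: 3668 / 0.129 = 28,430 g.
(a) Volume at density 1.14 g/mL: 28,430 g ÷ 1.14 g/mL = 24,940 mL.

(b) Volume: 2,360 US gal × 3.785 L/gal = 8,933 L.
(b) Moles of Ca²⁺: 456 g ÷ 147 g/mol = 3.102 mol.
(b) As CaCO₃: 3.102 mol × 100.1 g/mol = 310.5 g.
(b) Rise: 310.5 g / 8,933 L × 1000 = 34.76 mg/L.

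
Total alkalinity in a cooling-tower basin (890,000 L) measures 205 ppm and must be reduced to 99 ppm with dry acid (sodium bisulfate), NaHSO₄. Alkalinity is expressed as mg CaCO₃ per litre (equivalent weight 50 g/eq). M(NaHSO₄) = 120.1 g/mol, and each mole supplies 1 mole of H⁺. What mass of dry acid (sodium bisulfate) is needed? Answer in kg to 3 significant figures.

227 kg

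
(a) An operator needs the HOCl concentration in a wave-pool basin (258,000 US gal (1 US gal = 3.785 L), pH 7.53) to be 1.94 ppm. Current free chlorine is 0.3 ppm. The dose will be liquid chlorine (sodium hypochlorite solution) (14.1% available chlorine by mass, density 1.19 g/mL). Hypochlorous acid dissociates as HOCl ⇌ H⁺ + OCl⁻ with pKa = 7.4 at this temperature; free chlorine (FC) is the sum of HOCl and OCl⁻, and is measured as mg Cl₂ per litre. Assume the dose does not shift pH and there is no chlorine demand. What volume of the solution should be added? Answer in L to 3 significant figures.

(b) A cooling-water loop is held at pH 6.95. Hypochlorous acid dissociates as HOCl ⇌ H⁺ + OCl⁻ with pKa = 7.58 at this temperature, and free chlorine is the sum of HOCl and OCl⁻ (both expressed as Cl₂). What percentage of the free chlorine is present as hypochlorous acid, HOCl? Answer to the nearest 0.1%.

(a) Volume: 258,000 US gal × 3.785 L/gal = 976,530 L.
(a) [OCl⁻]/[HOCl] = 10^(pH − pKa) = 10^(7.53 − 7.4) = 1.349; fraction as HOCl = 1/(1 + 1.349) = 0.4257.
(a) Free chlorine required for 1.94 ppm HOCl: 1.94 / 0.4257 = 4.557 ppm.
(a) FC to add: 4.557 − 0.3 = 4.257 mg/L as Cl₂.
(a) Cl₂ equivalent: 4.257 mg/L × 976,530 L = 4157 g.
(a) Product at 14.1% available Cl: 4157 / 0.141 = 29,480 g.
(a) Volume: 29,480 g ÷ 1.19 g/mL = 24,780 mL.

(b) [OCl⁻]/[HOCl] = 10^(pH − pKa) = 10^(6.95 − 7.58) = 10^-0.63 = 0.2344.
(b) Fraction as HOCl = 1 / (1 + 0.2344) = 0.8101.

(a) 24.8 L; (b) 81.0%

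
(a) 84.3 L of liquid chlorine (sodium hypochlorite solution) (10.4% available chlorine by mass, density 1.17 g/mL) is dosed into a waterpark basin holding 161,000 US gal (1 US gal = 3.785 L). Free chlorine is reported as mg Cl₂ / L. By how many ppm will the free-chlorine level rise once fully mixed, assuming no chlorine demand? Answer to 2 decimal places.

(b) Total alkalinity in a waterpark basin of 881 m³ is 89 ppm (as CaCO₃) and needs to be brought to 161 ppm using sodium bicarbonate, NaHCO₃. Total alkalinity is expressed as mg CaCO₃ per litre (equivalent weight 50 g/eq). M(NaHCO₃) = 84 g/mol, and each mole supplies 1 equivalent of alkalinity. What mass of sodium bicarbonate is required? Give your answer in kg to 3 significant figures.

(a) 16.83 ppm; (b) 107 kg

(a) Volume: 161,000 US gal × 3.785 L/gal = 609,385 L.
(a) Mass of solution: 84.3 L × 1000 mL/L × 1.17 g/mL = 98,630 g.
(a) Available chlorine delivered: 98,630 g × 0.104 = 10,260 g as Cl₂.
(a) Concentration rise: 10,260 g / 609,385 L = 16.83 mg/L = 16.83 ppm.

(b) Volume: 881 m³ = 881,000 L.
(b) Alkalinity to add: (161 − 89) = 72 mg/L as CaCO₃ × 881,000 L = 63,430 g as CaCO₃.
(b) Equivalents: 63,430 g ÷ 50 g/eq = 1269 eq.
(b) NaHCO₃ supplies 1 eq per mole → 1269 mol.
(b) Mass: 1269 mol × 84 g/mol = 106,600 g.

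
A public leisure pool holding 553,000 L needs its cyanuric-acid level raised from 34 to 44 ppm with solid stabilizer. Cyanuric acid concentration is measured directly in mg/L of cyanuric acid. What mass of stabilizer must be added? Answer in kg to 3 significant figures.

5.53 kg

CYA to add: (44 − 34) = 10 mg/L × 553,000 L = 5530 g cyanuric acid.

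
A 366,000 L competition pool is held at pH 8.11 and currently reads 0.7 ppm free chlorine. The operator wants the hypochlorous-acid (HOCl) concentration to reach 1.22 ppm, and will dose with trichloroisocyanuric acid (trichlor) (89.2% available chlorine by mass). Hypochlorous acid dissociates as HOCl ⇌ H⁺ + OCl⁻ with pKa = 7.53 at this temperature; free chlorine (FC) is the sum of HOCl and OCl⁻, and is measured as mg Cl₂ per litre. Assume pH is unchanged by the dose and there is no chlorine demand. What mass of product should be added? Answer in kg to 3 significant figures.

[OCl⁻]/[HOCl] = 10^(pH − pKa) = 10^(8.11 − 7.53) = 3.802; fraction as HOCl = 1/(1 + 3.802) = 0.2083.
Free chlorine required for 1.22 ppm HOCl: 1.22 / 0.2083 = 5.858 ppm.
FC to add: 5.858 − 0.7 = 5.158 mg/L as Cl₂.
Cl₂ equivalent: 5.158 mg/L × 366,000 L = 1888 g.
Product at 89.2% available Cl: 1888 / 0.892 = 2117 g.

2.12 kg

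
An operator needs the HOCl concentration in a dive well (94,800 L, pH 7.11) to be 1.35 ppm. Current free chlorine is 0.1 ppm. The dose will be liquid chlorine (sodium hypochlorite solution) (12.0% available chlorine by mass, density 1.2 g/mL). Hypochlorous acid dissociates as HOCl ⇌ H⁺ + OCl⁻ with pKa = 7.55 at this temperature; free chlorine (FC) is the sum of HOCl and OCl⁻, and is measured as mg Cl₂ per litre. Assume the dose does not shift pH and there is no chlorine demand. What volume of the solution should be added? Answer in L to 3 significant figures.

[OCl⁻]/[HOCl] = 10^(pH − pKa) = 10^(7.11 − 7.55) = 0.3631; fraction as HOCl = 1/(1 + 0.3631) = 0.7336.
Free chlorine required for 1.35 ppm HOCl: 1.35 / 0.7336 = 1.84 ppm.
FC to add: 1.84 − 0.1 = 1.74 mg/L as Cl₂.
Cl₂ equivalent: 1.74 mg/L × 94,800 L = 165 g.
Product at 12.0% available Cl: 165 / 0.12 = 1375 g.
Volume: 1375 g ÷ 1.2 g/mL = 1146 mL.

1.15 L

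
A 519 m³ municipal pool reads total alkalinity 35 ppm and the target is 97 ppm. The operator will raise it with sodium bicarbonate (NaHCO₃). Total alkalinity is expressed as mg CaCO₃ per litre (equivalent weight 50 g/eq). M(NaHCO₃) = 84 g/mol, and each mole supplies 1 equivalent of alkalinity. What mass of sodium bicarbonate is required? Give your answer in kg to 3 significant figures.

54.1 kg

Volume: 519 m³ = 519,000 L.
Alkalinity to add: (97 − 35) = 62 mg/L as CaCO₃ × 519,000 L = 32,180 g as CaCO₃.
Equivalents: 32,180 g ÷ 50 g/eq = 643.6 eq.
NaHCO₃ supplies 1 eq per mole → 643.6 mol.
Mass: 643.6 mol × 84 g/mol = 54,060 g.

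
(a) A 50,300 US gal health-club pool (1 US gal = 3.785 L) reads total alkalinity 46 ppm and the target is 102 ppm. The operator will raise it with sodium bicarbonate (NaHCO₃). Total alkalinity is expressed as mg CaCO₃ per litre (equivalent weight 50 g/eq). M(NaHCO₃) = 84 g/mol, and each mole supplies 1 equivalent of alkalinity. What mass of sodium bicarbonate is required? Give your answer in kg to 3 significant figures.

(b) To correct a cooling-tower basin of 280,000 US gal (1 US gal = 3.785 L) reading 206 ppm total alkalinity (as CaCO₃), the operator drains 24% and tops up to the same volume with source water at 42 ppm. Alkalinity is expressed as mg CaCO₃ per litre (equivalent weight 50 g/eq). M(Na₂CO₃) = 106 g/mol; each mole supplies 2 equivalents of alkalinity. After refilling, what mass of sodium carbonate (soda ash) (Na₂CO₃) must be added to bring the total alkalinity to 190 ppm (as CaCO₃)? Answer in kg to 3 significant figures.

(a) Volume: 50,300 US gal × 3.785 L/gal = 190,386 L.
(a) Alkalinity to add: (102 − 46) = 56 mg/L as CaCO₃ × 190,386 L = 10,660 g as CaCO₃.
(a) Equivalents: 10,660 g ÷ 50 g/eq = 213.2 eq.
(a) NaHCO₃ supplies 1 eq per mole → 213.2 mol.
(a) Mass: 213.2 mol × 84 g/mol = 17,910 g.

(b) Volume: 280,000 US gal × 3.785 L/gal = 1,059,800 L.
(b) After draining 24% and refilling: 206 × 0.76 + 42 × 0.24 = 166.64 ppm.
(b) Deficit to target: 190 − 166.64 = 23.36 mg/L.
(b) As CaCO₃: 23.36 mg/L × 1,059,800 L = 24,760 g; ÷ 50 g/eq ÷ 2 = 247.6 mol Na₂CO₃.
(b) Mass: 247.6 × 106 = 26,240 g.

(a) 17.9 kg; (b) 26.2 kg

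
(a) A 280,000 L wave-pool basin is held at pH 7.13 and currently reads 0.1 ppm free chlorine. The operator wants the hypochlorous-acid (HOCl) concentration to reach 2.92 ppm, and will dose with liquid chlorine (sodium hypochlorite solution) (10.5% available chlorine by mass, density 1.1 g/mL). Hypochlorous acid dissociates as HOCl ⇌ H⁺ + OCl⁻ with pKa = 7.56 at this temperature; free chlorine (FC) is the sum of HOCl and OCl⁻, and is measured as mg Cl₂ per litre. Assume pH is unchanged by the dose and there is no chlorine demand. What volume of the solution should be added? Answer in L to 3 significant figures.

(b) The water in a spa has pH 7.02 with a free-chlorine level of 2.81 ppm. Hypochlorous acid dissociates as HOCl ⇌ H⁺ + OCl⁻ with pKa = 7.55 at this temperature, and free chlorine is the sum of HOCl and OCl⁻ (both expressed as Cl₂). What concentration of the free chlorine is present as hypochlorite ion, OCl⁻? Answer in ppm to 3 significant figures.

(a) 9.47 L; (b) 0.640 ppm

(a) [OCl⁻]/[HOCl] = 10^(pH − pKa) = 10^(7.13 − 7.56) = 0.3715; fraction as HOCl = 1/(1 + 0.3715) = 0.7291.
(a) Free chlorine required for 2.92 ppm HOCl: 2.92 / 0.7291 = 4.005 ppm.
(a) FC to add: 4.005 − 0.1 = 3.905 mg/L as Cl₂.
(a) Cl₂ equivalent: 3.905 mg/L × 280,000 L = 1093 g.
(a) Product at 10.5% available Cl: 1093 / 0.105 = 10,410 g.
(a) Volume: 10,410 g ÷ 1.1 g/mL = 9466 mL.

(b) [OCl⁻]/[HOCl] = 10^(pH − pKa) = 10^(7.02 − 7.55) = 10^-0.53 = 0.2951.
(b) Fraction as HOCl = 1 / (1 + 0.2951) = 0.7721.
(b) OCl⁻ = (1 − 0.7721) × 2.81 ppm = 0.6403 ppm.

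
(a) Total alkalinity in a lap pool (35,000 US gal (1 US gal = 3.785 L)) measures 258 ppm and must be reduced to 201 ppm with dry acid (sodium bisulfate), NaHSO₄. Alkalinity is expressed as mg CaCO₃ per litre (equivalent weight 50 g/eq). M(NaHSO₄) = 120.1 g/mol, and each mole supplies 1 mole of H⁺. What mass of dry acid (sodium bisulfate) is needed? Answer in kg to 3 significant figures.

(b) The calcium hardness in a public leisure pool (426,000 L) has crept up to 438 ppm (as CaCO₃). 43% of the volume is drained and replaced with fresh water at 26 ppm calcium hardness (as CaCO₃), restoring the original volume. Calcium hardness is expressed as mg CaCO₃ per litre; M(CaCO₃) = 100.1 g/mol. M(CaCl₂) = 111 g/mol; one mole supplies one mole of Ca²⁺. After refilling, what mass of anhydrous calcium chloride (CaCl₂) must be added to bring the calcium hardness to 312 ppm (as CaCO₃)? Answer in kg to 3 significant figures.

(a) Volume: 35,000 US gal × 3.785 L/gal = 132,475 L.
(a) Alkalinity to neutralize: (258 − 201) = 57 mg/L as CaCO₃ × 132,475 L = 7551 g as CaCO₃.
(a) Equivalents of H⁺ required: 7551 ÷ 50 g/eq = 151 eq = 151 mol NaHSO₄.
(a) Mass of NaHSO₄: 151 × 120.1 = 18,140 g.

(b) After draining 43% and refilling: 438 × 0.57 + 26 × 0.43 = 260.84 ppm.
(b) Deficit to target: 312 − 260.84 = 51.16 mg/L.
(b) As CaCO₃: 51.16 mg/L × 426,000 L = 21,790 g; ÷ 100.1 = 217.7 mol Ca²⁺.
(b) Mass: 217.7 × 111 = 24,170 g.

(a) 18.1 kg; (b) 24.2 kg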